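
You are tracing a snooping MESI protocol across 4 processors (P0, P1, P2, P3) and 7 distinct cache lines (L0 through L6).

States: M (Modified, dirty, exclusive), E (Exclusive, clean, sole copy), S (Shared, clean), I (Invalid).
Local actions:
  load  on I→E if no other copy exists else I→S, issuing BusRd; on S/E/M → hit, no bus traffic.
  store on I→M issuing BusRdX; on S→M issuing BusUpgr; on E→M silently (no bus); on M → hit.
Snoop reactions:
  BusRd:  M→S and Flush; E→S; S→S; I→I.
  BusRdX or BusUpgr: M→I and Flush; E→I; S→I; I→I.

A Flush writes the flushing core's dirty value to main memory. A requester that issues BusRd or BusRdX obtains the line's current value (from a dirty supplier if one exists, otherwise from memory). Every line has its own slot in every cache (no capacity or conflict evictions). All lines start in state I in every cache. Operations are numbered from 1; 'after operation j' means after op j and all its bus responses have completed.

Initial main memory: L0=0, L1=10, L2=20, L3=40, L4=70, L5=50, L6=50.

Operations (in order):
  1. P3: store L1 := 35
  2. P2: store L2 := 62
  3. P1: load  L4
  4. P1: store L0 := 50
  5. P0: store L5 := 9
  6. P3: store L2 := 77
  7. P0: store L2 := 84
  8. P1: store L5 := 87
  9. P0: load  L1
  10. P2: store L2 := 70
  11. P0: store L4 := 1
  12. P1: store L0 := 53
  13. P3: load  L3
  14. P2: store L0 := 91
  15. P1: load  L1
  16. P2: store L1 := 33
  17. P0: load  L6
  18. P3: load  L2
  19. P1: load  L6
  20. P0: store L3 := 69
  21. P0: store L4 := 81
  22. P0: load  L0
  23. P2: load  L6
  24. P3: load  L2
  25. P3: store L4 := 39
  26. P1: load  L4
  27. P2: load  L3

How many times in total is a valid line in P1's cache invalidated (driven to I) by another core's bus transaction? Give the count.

[1] P3: store L1 := 35 | P0:I, P1:I, P2:I, P3:M(35) | bus: BusRdX
[2] P2: store L2 := 62 | P0:I, P1:I, P2:M(62), P3:I | bus: BusRdX
[3] P1: load  L4 | P0:I, P1:E(70), P2:I, P3:I | bus: BusRd
[4] P1: store L0 := 50 | P0:I, P1:M(50), P2:I, P3:I | bus: BusRdX
[5] P0: store L5 := 9 | P0:M(9), P1:I, P2:I, P3:I | bus: BusRdX
[6] P3: store L2 := 77 | P0:I, P1:I, P2:I, P3:M(77) | bus: BusRdX,Flush
[7] P0: store L2 := 84 | P0:M(84), P1:I, P2:I, P3:I | bus: BusRdX,Flush
[8] P1: store L5 := 87 | P0:I, P1:M(87), P2:I, P3:I | bus: BusRdX,Flush
[9] P0: load  L1 | P0:S(35), P1:I, P2:I, P3:S(35) | bus: BusRd,Flush
[10] P2: store L2 := 70 | P0:I, P1:I, P2:M(70), P3:I | bus: BusRdX,Flush
[11] P0: store L4 := 1 | P0:M(1), P1:I, P2:I, P3:I | bus: BusRdX
[12] P1: store L0 := 53 | P0:I, P1:M(53), P2:I, P3:I | bus: none
[13] P3: load  L3 | P0:I, P1:I, P2:I, P3:E(40) | bus: BusRd
[14] P2: store L0 := 91 | P0:I, P1:I, P2:M(91), P3:I | bus: BusRdX,Flush
[15] P1: load  L1 | P0:S(35), P1:S(35), P2:I, P3:S(35) | bus: BusRd
[16] P2: store L1 := 33 | P0:I, P1:I, P2:M(33), P3:I | bus: BusRdX
[17] P0: load  L6 | P0:E(50), P1:I, P2:I, P3:I | bus: BusRd
[18] P3: load  L2 | P0:I, P1:I, P2:S(70), P3:S(70) | bus: BusRd,Flush
[19] P1: load  L6 | P0:S(50), P1:S(50), P2:I, P3:I | bus: BusRd
[20] P0: store L3 := 69 | P0:M(69), P1:I, P2:I, P3:I | bus: BusRdX
[21] P0: store L4 := 81 | P0:M(81), P1:I, P2:I, P3:I | bus: none
[22] P0: load  L0 | P0:S(91), P1:I, P2:S(91), P3:I | bus: BusRd,Flush
[23] P2: load  L6 | P0:S(50), P1:S(50), P2:S(50), P3:I | bus: BusRd
[24] P3: load  L2 | P0:I, P1:I, P2:S(70), P3:S(70) | bus: none
[25] P3: store L4 := 39 | P0:I, P1:I, P2:I, P3:M(39) | bus: BusRdX,Flush
[26] P1: load  L4 | P0:I, P1:S(39), P2:I, P3:S(39) | bus: BusRd,Flush
[27] P2: load  L3 | P0:S(69), P1:I, P2:S(69), P3:I | bus: BusRd,Flush

invalidations = 3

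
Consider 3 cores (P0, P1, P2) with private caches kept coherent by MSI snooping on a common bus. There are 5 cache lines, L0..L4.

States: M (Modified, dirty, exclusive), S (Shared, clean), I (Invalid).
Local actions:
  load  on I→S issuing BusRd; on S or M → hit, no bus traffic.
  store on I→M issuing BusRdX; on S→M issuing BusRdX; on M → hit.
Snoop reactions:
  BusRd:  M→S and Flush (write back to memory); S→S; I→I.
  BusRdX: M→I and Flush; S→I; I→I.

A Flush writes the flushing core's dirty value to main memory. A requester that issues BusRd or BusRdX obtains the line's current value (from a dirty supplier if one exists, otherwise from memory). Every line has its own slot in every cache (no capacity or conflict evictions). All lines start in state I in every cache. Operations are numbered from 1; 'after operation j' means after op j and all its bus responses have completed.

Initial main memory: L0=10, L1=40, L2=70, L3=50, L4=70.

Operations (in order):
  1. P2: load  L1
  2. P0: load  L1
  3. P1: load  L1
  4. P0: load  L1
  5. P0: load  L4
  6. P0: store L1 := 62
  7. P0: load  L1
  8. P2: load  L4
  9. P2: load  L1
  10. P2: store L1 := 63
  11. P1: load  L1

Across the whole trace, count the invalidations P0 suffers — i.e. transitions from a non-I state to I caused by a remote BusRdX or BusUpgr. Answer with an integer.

[1] P2: load  L1 | P0:I, P1:I, P2:S(40) | bus: BusRd
[2] P0: load  L1 | P0:S(40), P1:I, P2:S(40) | bus: BusRd
[3] P1: load  L1 | P0:S(40), P1:S(40), P2:S(40) | bus: BusRd
[4] P0: load  L1 | P0:S(40), P1:S(40), P2:S(40) | bus: none
[5] P0: load  L4 | P0:S(70), P1:I, P2:I | bus: BusRd
[6] P0: store L1 := 62 | P0:M(62), P1:I, P2:I | bus: BusRdX
[7] P0: load  L1 | P0:M(62), P1:I, P2:I | bus: none
[8] P2: load  L4 | P0:S(70), P1:I, P2:S(70) | bus: BusRd
[9] P2: load  L1 | P0:S(62), P1:I, P2:S(62) | bus: BusRd,Flush
[10] P2: store L1 := 63 | P0:I, P1:I, P2:M(63) | bus: BusRdX
[11] P1: load  L1 | P0:I, P1:S(63), P2:S(63) | bus: BusRd,Flush

invalidations = 1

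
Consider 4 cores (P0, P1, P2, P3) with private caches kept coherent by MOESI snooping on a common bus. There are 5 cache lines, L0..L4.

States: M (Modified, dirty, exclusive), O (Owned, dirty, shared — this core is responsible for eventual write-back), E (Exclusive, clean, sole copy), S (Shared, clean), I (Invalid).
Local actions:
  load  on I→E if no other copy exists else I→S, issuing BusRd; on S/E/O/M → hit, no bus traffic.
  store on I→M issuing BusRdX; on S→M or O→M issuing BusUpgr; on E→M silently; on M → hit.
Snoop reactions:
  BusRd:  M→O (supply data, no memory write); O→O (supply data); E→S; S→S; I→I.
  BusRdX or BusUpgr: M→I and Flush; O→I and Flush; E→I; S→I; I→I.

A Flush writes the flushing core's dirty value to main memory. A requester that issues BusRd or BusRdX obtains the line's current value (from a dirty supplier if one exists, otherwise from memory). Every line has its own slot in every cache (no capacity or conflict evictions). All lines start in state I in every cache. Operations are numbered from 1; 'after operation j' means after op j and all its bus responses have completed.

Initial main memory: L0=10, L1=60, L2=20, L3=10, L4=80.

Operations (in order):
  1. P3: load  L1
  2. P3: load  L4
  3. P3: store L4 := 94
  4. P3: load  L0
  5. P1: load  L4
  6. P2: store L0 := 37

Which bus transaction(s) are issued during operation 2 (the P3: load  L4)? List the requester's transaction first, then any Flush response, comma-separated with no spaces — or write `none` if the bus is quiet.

step 1: P3: load  L1  ⟶  IIIE  (L1)  txn=BusRd  M[L1]=60
step 2: P3: load  L4  ⟶  IIIE  (L4)  txn=BusRd  M[L4]=80
step 3: P3: store L4 := 94  ⟶  IIIM  (L4)  txn=∅  M[L4]=80
step 4: P3: load  L0  ⟶  IIIE  (L0)  txn=BusRd  M[L0]=10
step 5: P1: load  L4  ⟶  ISIO  (L4)  txn=BusRd  M[L4]=80
step 6: P2: store L0 := 37  ⟶  IIMI  (L0)  txn=BusRdX  M[L0]=10

bus = BusRd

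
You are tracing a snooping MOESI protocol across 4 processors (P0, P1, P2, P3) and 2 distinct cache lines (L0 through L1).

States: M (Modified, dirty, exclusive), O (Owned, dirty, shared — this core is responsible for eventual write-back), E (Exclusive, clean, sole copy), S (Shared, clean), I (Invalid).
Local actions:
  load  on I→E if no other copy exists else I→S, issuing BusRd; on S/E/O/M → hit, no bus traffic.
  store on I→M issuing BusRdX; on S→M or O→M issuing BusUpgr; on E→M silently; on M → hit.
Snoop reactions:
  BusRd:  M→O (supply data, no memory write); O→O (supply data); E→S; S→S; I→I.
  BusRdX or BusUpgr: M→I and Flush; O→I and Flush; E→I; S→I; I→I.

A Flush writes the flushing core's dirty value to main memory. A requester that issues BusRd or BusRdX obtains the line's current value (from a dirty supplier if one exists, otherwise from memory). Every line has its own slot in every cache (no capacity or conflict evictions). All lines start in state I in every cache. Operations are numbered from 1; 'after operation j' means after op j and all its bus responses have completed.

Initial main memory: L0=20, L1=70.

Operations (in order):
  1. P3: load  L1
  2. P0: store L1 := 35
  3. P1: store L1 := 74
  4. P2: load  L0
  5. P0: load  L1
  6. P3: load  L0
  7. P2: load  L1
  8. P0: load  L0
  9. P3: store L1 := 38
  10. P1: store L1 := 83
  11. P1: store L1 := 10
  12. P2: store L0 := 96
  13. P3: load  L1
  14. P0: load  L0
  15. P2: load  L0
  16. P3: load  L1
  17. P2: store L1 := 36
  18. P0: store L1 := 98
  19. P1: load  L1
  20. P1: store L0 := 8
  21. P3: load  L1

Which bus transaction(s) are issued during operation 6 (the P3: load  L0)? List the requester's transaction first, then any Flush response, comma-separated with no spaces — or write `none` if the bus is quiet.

bus = BusRd

[1] P3: load  L1 | P0:I, P1:I, P2:I, P3:E(70) | bus: BusRd
[2] P0: store L1 := 35 | P0:M(35), P1:I, P2:I, P3:I | bus: BusRdX
[3] P1: store L1 := 74 | P0:I, P1:M(74), P2:I, P3:I | bus: BusRdX,Flush
[4] P2: load  L0 | P0:I, P1:I, P2:E(20), P3:I | bus: BusRd
[5] P0: load  L1 | P0:S(74), P1:O(74), P2:I, P3:I | bus: BusRd
[6] P3: load  L0 | P0:I, P1:I, P2:S(20), P3:S(20) | bus: BusRd
[7] P2: load  L1 | P0:S(74), P1:O(74), P2:S(74), P3:I | bus: BusRd
[8] P0: load  L0 | P0:S(20), P1:I, P2:S(20), P3:S(20) | bus: BusRd
[9] P3: store L1 := 38 | P0:I, P1:I, P2:I, P3:M(38) | bus: BusRdX,Flush
[10] P1: store L1 := 83 | P0:I, P1:M(83), P2:I, P3:I | bus: BusRdX,Flush
[11] P1: store L1 := 10 | P0:I, P1:M(10), P2:I, P3:I | bus: none
[12] P2: store L0 := 96 | P0:I, P1:I, P2:M(96), P3:I | bus: BusUpgr
[13] P3: load  L1 | P0:I, P1:O(10), P2:I, P3:S(10) | bus: BusRd
[14] P0: load  L0 | P0:S(96), P1:I, P2:O(96), P3:I | bus: BusRd
[15] P2: load  L0 | P0:S(96), P1:I, P2:O(96), P3:I | bus: none
[16] P3: load  L1 | P0:I, P1:O(10), P2:I, P3:S(10) | bus: none
[17] P2: store L1 := 36 | P0:I, P1:I, P2:M(36), P3:I | bus: BusRdX,Flush
[18] P0: store L1 := 98 | P0:M(98), P1:I, P2:I, P3:I | bus: BusRdX,Flush
[19] P1: load  L1 | P0:O(98), P1:S(98), P2:I, P3:I | bus: BusRd
[20] P1: store L0 := 8 | P0:I, P1:M(8), P2:I, P3:I | bus: BusRdX,Flush
[21] P3: load  L1 | P0:O(98), P1:S(98), P2:I, P3:S(98) | bus: BusRd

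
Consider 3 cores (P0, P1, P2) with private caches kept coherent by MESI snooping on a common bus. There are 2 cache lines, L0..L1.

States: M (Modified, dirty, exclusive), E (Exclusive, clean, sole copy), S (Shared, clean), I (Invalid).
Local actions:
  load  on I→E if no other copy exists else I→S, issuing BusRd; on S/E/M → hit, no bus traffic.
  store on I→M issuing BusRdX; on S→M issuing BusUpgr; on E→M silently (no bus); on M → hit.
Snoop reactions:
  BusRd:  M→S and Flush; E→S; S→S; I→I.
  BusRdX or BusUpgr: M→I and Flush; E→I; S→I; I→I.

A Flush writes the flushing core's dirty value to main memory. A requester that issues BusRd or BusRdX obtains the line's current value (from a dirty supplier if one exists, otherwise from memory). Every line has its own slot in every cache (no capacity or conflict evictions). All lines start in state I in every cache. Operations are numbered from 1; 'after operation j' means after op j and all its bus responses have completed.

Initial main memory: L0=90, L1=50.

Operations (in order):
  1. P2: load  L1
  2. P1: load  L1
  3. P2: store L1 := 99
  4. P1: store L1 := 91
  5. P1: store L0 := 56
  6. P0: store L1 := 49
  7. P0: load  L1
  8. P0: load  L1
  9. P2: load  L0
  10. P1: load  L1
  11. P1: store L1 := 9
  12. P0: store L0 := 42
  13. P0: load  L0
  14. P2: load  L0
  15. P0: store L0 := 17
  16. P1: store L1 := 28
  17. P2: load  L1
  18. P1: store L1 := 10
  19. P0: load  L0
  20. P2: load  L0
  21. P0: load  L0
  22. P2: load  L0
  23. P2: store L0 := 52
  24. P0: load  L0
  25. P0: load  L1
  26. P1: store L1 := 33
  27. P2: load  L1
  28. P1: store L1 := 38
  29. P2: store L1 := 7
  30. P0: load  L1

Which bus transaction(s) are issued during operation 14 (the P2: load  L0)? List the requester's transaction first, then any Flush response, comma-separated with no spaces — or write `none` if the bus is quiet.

bus = BusRd,Flush

step 1: P2: load  L1  ⟶  IIE  (L1)  txn=BusRd  M[L1]=50
step 2: P1: load  L1  ⟶  ISS  (L1)  txn=BusRd  M[L1]=50
step 3: P2: store L1 := 99  ⟶  IIM  (L1)  txn=BusUpgr  M[L1]=50
step 4: P1: store L1 := 91  ⟶  IMI  (L1)  txn=BusRdX+Flush  M[L1]=99
step 5: P1: store L0 := 56  ⟶  IMI  (L0)  txn=BusRdX  M[L0]=90
step 6: P0: store L1 := 49  ⟶  MII  (L1)  txn=BusRdX+Flush  M[L1]=91
step 7: P0: load  L1  ⟶  MII  (L1)  txn=∅  M[L1]=91
step 8: P0: load  L1  ⟶  MII  (L1)  txn=∅  M[L1]=91
step 9: P2: load  L0  ⟶  ISS  (L0)  txn=BusRd+Flush  M[L0]=56
step 10: P1: load  L1  ⟶  SSI  (L1)  txn=BusRd+Flush  M[L1]=49
step 11: P1: store L1 := 9  ⟶  IMI  (L1)  txn=BusUpgr  M[L1]=49
step 12: P0: store L0 := 42  ⟶  MII  (L0)  txn=BusRdX  M[L0]=56
step 13: P0: load  L0  ⟶  MII  (L0)  txn=∅  M[L0]=56
step 14: P2: load  L0  ⟶  SIS  (L0)  txn=BusRd+Flush  M[L0]=42
step 15: P0: store L0 := 17  ⟶  MII  (L0)  txn=BusUpgr  M[L0]=42
step 16: P1: store L1 := 28  ⟶  IMI  (L1)  txn=∅  M[L1]=49
step 17: P2: load  L1  ⟶  ISS  (L1)  txn=BusRd+Flush  M[L1]=28
step 18: P1: store L1 := 10  ⟶  IMI  (L1)  txn=BusUpgr  M[L1]=28
step 19: P0: load  L0  ⟶  MII  (L0)  txn=∅  M[L0]=42
step 20: P2: load  L0  ⟶  SIS  (L0)  txn=BusRd+Flush  M[L0]=17
step 21: P0: load  L0  ⟶  SIS  (L0)  txn=∅  M[L0]=17
step 22: P2: load  L0  ⟶  SIS  (L0)  txn=∅  M[L0]=17
step 23: P2: store L0 := 52  ⟶  IIM  (L0)  txn=BusUpgr  M[L0]=17
step 24: P0: load  L0  ⟶  SIS  (L0)  txn=BusRd+Flush  M[L0]=52
step 25: P0: load  L1  ⟶  SSI  (L1)  txn=BusRd+Flush  M[L1]=10
step 26: P1: store L1 := 33  ⟶  IMI  (L1)  txn=BusUpgr  M[L1]=10
step 27: P2: load  L1  ⟶  ISS  (L1)  txn=BusRd+Flush  M[L1]=33
step 28: P1: store L1 := 38  ⟶  IMI  (L1)  txn=BusUpgr  M[L1]=33
step 29: P2: store L1 := 7  ⟶  IIM  (L1)  txn=BusRdX+Flush  M[L1]=38
step 30: P0: load  L1  ⟶  SIS  (L1)  txn=BusRd+Flush  M[L1]=7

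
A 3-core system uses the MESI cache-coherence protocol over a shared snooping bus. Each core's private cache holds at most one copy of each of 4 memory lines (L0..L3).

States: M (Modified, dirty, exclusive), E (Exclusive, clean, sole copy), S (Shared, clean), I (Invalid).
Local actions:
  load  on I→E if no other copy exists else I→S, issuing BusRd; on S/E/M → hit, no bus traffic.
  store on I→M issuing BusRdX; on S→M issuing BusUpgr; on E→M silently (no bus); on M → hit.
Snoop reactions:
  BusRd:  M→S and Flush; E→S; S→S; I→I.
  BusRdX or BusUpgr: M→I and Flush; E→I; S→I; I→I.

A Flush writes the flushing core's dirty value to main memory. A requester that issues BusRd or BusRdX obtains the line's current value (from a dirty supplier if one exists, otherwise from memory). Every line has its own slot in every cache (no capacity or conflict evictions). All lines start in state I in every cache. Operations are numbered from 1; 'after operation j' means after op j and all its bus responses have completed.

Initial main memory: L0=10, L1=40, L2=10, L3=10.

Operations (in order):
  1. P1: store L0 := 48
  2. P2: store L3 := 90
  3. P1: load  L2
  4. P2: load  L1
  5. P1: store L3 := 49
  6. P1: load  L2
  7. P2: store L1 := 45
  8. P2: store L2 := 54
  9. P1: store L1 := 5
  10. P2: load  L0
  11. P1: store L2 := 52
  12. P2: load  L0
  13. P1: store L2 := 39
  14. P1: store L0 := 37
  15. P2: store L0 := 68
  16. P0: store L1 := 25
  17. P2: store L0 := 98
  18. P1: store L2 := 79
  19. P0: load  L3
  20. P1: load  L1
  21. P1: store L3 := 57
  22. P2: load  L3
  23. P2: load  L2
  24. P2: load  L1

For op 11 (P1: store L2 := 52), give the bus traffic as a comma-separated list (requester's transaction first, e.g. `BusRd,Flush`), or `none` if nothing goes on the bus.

step 1: P1: store L0 := 48  ⟶  IMI  (L0)  txn=BusRdX  M[L0]=10
step 2: P2: store L3 := 90  ⟶  IIM  (L3)  txn=BusRdX  M[L3]=10
step 3: P1: load  L2  ⟶  IEI  (L2)  txn=BusRd  M[L2]=10
step 4: P2: load  L1  ⟶  IIE  (L1)  txn=BusRd  M[L1]=40
step 5: P1: store L3 := 49  ⟶  IMI  (L3)  txn=BusRdX+Flush  M[L3]=90
step 6: P1: load  L2  ⟶  IEI  (L2)  txn=∅  M[L2]=10
step 7: P2: store L1 := 45  ⟶  IIM  (L1)  txn=∅  M[L1]=40
step 8: P2: store L2 := 54  ⟶  IIM  (L2)  txn=BusRdX  M[L2]=10
step 9: P1: store L1 := 5  ⟶  IMI  (L1)  txn=BusRdX+Flush  M[L1]=45
step 10: P2: load  L0  ⟶  ISS  (L0)  txn=BusRd+Flush  M[L0]=48
step 11: P1: store L2 := 52  ⟶  IMI  (L2)  txn=BusRdX+Flush  M[L2]=54
step 12: P2: load  L0  ⟶  ISS  (L0)  txn=∅  M[L0]=48
step 13: P1: store L2 := 39  ⟶  IMI  (L2)  txn=∅  M[L2]=54
step 14: P1: store L0 := 37  ⟶  IMI  (L0)  txn=BusUpgr  M[L0]=48
step 15: P2: store L0 := 68  ⟶  IIM  (L0)  txn=BusRdX+Flush  M[L0]=37
step 16: P0: store L1 := 25  ⟶  MII  (L1)  txn=BusRdX+Flush  M[L1]=5
step 17: P2: store L0 := 98  ⟶  IIM  (L0)  txn=∅  M[L0]=37
step 18: P1: store L2 := 79  ⟶  IMI  (L2)  txn=∅  M[L2]=54
step 19: P0: load  L3  ⟶  SSI  (L3)  txn=BusRd+Flush  M[L3]=49
step 20: P1: load  L1  ⟶  SSI  (L1)  txn=BusRd+Flush  M[L1]=25
step 21: P1: store L3 := 57  ⟶  IMI  (L3)  txn=BusUpgr  M[L3]=49
step 22: P2: load  L3  ⟶  ISS  (L3)  txn=BusRd+Flush  M[L3]=57
step 23: P2: load  L2  ⟶  ISS  (L2)  txn=BusRd+Flush  M[L2]=79
step 24: P2: load  L1  ⟶  SSS  (L1)  txn=BusRd  M[L1]=25

bus = BusRdX,Flush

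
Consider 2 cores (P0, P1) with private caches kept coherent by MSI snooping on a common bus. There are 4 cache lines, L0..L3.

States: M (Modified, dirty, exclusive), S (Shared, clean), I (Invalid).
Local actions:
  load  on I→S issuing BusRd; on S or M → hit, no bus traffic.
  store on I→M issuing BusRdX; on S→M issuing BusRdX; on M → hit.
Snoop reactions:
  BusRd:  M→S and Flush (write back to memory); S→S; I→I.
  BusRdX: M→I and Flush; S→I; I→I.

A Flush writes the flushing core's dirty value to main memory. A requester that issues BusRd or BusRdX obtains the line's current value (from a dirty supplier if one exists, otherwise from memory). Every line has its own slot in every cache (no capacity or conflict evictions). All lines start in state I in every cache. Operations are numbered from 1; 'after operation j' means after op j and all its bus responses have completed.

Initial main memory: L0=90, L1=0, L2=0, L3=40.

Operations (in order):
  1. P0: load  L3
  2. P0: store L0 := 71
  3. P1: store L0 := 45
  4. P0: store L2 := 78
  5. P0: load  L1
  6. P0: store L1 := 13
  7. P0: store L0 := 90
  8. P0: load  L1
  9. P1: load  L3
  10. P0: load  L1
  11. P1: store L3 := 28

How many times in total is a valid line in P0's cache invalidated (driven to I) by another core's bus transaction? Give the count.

invalidations = 2

step 1: P0: load  L3  ⟶  SI  (L3)  txn=BusRd  M[L3]=40
step 2: P0: store L0 := 71  ⟶  MI  (L0)  txn=BusRdX  M[L0]=90
step 3: P1: store L0 := 45  ⟶  IM  (L0)  txn=BusRdX+Flush  M[L0]=71
step 4: P0: store L2 := 78  ⟶  MI  (L2)  txn=BusRdX  M[L2]=0
step 5: P0: load  L1  ⟶  SI  (L1)  txn=BusRd  M[L1]=0
step 6: P0: store L1 := 13  ⟶  MI  (L1)  txn=BusRdX  M[L1]=0
step 7: P0: store L0 := 90  ⟶  MI  (L0)  txn=BusRdX+Flush  M[L0]=45
step 8: P0: load  L1  ⟶  MI  (L1)  txn=∅  M[L1]=0
step 9: P1: load  L3  ⟶  SS  (L3)  txn=BusRd  M[L3]=40
step 10: P0: load  L1  ⟶  MI  (L1)  txn=∅  M[L1]=0
step 11: P1: store L3 := 28  ⟶  IM  (L3)  txn=BusRdX  M[L3]=40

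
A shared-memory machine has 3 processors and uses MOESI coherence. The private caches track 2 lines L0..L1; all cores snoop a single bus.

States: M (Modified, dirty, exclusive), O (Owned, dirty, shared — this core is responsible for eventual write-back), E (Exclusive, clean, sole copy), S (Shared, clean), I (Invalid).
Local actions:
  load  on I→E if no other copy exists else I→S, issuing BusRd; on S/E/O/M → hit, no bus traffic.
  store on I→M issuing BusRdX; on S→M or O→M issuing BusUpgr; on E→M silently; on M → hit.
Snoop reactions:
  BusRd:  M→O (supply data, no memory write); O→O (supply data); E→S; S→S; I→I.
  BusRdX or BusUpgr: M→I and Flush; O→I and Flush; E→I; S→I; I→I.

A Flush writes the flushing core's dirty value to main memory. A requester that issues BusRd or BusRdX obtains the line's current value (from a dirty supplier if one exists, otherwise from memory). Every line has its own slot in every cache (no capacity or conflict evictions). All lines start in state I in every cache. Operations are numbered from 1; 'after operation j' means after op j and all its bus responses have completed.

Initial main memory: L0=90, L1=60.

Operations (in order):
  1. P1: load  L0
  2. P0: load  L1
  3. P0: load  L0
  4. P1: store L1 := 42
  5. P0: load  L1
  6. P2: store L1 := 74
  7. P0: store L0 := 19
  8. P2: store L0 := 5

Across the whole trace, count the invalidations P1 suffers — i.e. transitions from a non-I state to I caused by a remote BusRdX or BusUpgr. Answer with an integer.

invalidations = 2

step 1: P1: load  L0  ⟶  IEI  (L0)  txn=BusRd  M[L0]=90
step 2: P0: load  L1  ⟶  EII  (L1)  txn=BusRd  M[L1]=60
step 3: P0: load  L0  ⟶  SSI  (L0)  txn=BusRd  M[L0]=90
step 4: P1: store L1 := 42  ⟶  IMI  (L1)  txn=BusRdX  M[L1]=60
step 5: P0: load  L1  ⟶  SOI  (L1)  txn=BusRd  M[L1]=60
step 6: P2: store L1 := 74  ⟶  IIM  (L1)  txn=BusRdX+Flush  M[L1]=42
step 7: P0: store L0 := 19  ⟶  MII  (L0)  txn=BusUpgr  M[L0]=90
step 8: P2: store L0 := 5  ⟶  IIM  (L0)  txn=BusRdX+Flush  M[L0]=19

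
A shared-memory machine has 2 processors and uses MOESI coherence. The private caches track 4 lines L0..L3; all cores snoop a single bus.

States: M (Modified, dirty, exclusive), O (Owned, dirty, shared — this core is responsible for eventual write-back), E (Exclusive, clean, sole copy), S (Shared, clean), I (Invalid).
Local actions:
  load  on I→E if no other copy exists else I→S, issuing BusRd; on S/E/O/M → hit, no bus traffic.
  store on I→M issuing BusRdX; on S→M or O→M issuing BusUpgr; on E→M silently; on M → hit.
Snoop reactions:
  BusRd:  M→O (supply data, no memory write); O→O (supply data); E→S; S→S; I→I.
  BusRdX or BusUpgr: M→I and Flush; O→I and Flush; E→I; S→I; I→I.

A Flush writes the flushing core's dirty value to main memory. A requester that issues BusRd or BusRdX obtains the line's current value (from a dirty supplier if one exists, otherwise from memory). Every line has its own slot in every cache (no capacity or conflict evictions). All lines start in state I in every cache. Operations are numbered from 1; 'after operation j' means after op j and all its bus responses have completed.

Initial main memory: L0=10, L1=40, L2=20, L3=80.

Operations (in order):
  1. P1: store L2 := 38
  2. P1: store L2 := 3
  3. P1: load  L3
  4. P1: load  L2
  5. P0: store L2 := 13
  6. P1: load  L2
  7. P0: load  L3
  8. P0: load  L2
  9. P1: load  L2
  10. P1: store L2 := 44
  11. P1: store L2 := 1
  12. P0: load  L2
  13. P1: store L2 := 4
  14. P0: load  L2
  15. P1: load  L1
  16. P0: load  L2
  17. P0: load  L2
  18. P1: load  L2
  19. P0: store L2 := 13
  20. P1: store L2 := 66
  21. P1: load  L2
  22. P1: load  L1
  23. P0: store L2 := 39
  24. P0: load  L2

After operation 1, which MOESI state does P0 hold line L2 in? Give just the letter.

state = I

1. P1: store L2 := 38  bus=[BusRdX]  L2: P0=I P1=M  mem[L2]=20
2. P1: store L2 := 3  bus=[-]  L2: P0=I P1=M  mem[L2]=20
3. P1: load  L3  bus=[BusRd]  L3: P0=I P1=E  mem[L3]=80
4. P1: load  L2  bus=[-]  L2: P0=I P1=M  mem[L2]=20
5. P0: store L2 := 13  bus=[BusRdX,Flush]  L2: P0=M P1=I  mem[L2]=3
6. P1: load  L2  bus=[BusRd]  L2: P0=O P1=S  mem[L2]=3
7. P0: load  L3  bus=[BusRd]  L3: P0=S P1=S  mem[L3]=80
8. P0: load  L2  bus=[-]  L2: P0=O P1=S  mem[L2]=3
9. P1: load  L2  bus=[-]  L2: P0=O P1=S  mem[L2]=3
10. P1: store L2 := 44  bus=[BusUpgr,Flush]  L2: P0=I P1=M  mem[L2]=13
11. P1: store L2 := 1  bus=[-]  L2: P0=I P1=M  mem[L2]=13
12. P0: load  L2  bus=[BusRd]  L2: P0=S P1=O  mem[L2]=13
13. P1: store L2 := 4  bus=[BusUpgr]  L2: P0=I P1=M  mem[L2]=13
14. P0: load  L2  bus=[BusRd]  L2: P0=S P1=O  mem[L2]=13
15. P1: load  L1  bus=[BusRd]  L1: P0=I P1=E  mem[L1]=40
16. P0: load  L2  bus=[-]  L2: P0=S P1=O  mem[L2]=13
17. P0: load  L2  bus=[-]  L2: P0=S P1=O  mem[L2]=13
18. P1: load  L2  bus=[-]  L2: P0=S P1=O  mem[L2]=13
19. P0: store L2 := 13  bus=[BusUpgr,Flush]  L2: P0=M P1=I  mem[L2]=4
20. P1: store L2 := 66  bus=[BusRdX,Flush]  L2: P0=I P1=M  mem[L2]=13
21. P1: load  L2  bus=[-]  L2: P0=I P1=M  mem[L2]=13
22. P1: load  L1  bus=[-]  L1: P0=I P1=E  mem[L1]=40
23. P0: store L2 := 39  bus=[BusRdX,Flush]  L2: P0=M P1=I  mem[L2]=66
24. P0: load  L2  bus=[-]  L2: P0=M P1=I  mem[L2]=66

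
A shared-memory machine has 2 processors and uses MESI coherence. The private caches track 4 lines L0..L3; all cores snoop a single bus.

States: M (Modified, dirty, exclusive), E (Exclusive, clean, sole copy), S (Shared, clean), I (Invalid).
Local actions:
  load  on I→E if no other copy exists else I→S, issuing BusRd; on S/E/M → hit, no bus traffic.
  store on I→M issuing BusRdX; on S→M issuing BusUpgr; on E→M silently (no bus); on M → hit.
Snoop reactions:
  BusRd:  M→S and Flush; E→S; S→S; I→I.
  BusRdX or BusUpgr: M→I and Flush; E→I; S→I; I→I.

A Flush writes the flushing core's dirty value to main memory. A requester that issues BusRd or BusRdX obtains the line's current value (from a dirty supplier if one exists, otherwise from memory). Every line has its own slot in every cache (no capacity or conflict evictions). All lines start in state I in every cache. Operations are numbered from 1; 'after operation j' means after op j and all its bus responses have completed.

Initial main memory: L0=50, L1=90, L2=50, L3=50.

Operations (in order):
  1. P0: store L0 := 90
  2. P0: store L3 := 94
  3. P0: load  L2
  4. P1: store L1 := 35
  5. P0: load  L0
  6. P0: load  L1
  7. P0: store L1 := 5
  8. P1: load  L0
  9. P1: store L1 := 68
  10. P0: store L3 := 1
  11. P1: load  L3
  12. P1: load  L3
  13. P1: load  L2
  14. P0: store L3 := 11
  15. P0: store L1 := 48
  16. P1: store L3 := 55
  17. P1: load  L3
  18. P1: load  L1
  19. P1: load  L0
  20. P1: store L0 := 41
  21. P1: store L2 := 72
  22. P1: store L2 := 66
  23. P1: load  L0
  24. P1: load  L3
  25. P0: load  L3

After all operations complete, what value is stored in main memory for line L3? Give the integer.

memory[L3] = 55

1. P0: store L0 := 90  bus=[BusRdX]  L0: P0=M P1=I  mem[L0]=50
2. P0: store L3 := 94  bus=[BusRdX]  L3: P0=M P1=I  mem[L3]=50
3. P0: load  L2  bus=[BusRd]  L2: P0=E P1=I  mem[L2]=50
4. P1: store L1 := 35  bus=[BusRdX]  L1: P0=I P1=M  mem[L1]=90
5. P0: load  L0  bus=[-]  L0: P0=M P1=I  mem[L0]=50
6. P0: load  L1  bus=[BusRd,Flush]  L1: P0=S P1=S  mem[L1]=35
7. P0: store L1 := 5  bus=[BusUpgr]  L1: P0=M P1=I  mem[L1]=35
8. P1: load  L0  bus=[BusRd,Flush]  L0: P0=S P1=S  mem[L0]=90
9. P1: store L1 := 68  bus=[BusRdX,Flush]  L1: P0=I P1=M  mem[L1]=5
10. P0: store L3 := 1  bus=[-]  L3: P0=M P1=I  mem[L3]=50
11. P1: load  L3  bus=[BusRd,Flush]  L3: P0=S P1=S  mem[L3]=1
12. P1: load  L3  bus=[-]  L3: P0=S P1=S  mem[L3]=1
13. P1: load  L2  bus=[BusRd]  L2: P0=S P1=S  mem[L2]=50
14. P0: store L3 := 11  bus=[BusUpgr]  L3: P0=M P1=I  mem[L3]=1
15. P0: store L1 := 48  bus=[BusRdX,Flush]  L1: P0=M P1=I  mem[L1]=68
16. P1: store L3 := 55  bus=[BusRdX,Flush]  L3: P0=I P1=M  mem[L3]=11
17. P1: load  L3  bus=[-]  L3: P0=I P1=M  mem[L3]=11
18. P1: load  L1  bus=[BusRd,Flush]  L1: P0=S P1=S  mem[L1]=48
19. P1: load  L0  bus=[-]  L0: P0=S P1=S  mem[L0]=90
20. P1: store L0 := 41  bus=[BusUpgr]  L0: P0=I P1=M  mem[L0]=90
21. P1: store L2 := 72  bus=[BusUpgr]  L2: P0=I P1=M  mem[L2]=50
22. P1: store L2 := 66  bus=[-]  L2: P0=I P1=M  mem[L2]=50
23. P1: load  L0  bus=[-]  L0: P0=I P1=M  mem[L0]=90
24. P1: load  L3  bus=[-]  L3: P0=I P1=M  mem[L3]=11
25. P0: load  L3  bus=[BusRd,Flush]  L3: P0=S P1=S  mem[L3]=55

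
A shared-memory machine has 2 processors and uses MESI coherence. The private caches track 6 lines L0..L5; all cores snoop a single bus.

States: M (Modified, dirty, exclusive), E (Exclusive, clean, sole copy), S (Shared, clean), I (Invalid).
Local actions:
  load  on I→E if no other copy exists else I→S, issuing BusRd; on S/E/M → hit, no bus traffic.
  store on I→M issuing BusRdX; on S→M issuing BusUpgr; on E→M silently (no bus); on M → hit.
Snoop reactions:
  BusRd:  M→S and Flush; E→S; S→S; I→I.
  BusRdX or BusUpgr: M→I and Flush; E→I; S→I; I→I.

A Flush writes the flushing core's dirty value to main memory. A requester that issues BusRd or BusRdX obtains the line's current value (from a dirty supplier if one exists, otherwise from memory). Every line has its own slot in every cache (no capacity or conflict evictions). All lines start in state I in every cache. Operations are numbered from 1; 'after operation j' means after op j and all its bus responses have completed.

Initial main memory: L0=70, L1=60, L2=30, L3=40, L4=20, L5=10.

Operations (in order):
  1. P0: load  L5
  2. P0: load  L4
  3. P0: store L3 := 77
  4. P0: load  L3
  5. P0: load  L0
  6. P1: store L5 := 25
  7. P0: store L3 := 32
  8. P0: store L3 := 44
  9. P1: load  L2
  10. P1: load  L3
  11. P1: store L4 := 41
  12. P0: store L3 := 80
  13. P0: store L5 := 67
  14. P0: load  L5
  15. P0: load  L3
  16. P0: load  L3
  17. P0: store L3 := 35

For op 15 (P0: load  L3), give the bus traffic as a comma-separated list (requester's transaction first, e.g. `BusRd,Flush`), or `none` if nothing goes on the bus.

[1] P0: load  L5 | P0:E(10), P1:I | bus: BusRd
[2] P0: load  L4 | P0:E(20), P1:I | bus: BusRd
[3] P0: store L3 := 77 | P0:M(77), P1:I | bus: BusRdX
[4] P0: load  L3 | P0:M(77), P1:I | bus: none
[5] P0: load  L0 | P0:E(70), P1:I | bus: BusRd
[6] P1: store L5 := 25 | P0:I, P1:M(25) | bus: BusRdX
[7] P0: store L3 := 32 | P0:M(32), P1:I | bus: none
[8] P0: store L3 := 44 | P0:M(44), P1:I | bus: none
[9] P1: load  L2 | P0:I, P1:E(30) | bus: BusRd
[10] P1: load  L3 | P0:S(44), P1:S(44) | bus: BusRd,Flush
[11] P1: store L4 := 41 | P0:I, P1:M(41) | bus: BusRdX
[12] P0: store L3 := 80 | P0:M(80), P1:I | bus: BusUpgr
[13] P0: store L5 := 67 | P0:M(67), P1:I | bus: BusRdX,Flush
[14] P0: load  L5 | P0:M(67), P1:I | bus: none
[15] P0: load  L3 | P0:M(80), P1:I | bus: none
[16] P0: load  L3 | P0:M(80), P1:I | bus: none
[17] P0: store L3 := 35 | P0:M(35), P1:I | bus: none

bus = none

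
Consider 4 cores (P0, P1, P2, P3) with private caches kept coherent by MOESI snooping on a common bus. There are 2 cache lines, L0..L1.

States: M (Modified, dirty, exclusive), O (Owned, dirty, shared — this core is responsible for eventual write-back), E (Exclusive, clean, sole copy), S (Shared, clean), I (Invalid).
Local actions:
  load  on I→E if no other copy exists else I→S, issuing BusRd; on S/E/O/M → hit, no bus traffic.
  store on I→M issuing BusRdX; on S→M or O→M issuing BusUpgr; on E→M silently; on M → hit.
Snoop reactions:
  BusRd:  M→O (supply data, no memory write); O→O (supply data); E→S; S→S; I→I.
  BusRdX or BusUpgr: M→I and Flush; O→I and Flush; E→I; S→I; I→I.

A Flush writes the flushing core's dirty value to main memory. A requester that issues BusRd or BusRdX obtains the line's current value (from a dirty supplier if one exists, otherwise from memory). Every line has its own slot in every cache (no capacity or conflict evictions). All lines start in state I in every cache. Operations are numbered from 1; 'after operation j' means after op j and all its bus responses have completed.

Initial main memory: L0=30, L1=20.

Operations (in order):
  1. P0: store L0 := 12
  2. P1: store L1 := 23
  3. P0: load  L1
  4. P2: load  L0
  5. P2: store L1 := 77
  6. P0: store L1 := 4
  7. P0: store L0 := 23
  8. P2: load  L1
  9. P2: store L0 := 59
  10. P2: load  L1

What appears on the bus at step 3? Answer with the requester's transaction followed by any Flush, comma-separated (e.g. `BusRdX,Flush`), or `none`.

bus = BusRd

step 1: P0: store L0 := 12  ⟶  MIII  (L0)  txn=BusRdX  M[L0]=30
step 2: P1: store L1 := 23  ⟶  IMII  (L1)  txn=BusRdX  M[L1]=20
step 3: P0: load  L1  ⟶  SOII  (L1)  txn=BusRd  M[L1]=20
step 4: P2: load  L0  ⟶  OISI  (L0)  txn=BusRd  M[L0]=30
step 5: P2: store L1 := 77  ⟶  IIMI  (L1)  txn=BusRdX+Flush  M[L1]=23
step 6: P0: store L1 := 4  ⟶  MIII  (L1)  txn=BusRdX+Flush  M[L1]=77
step 7: P0: store L0 := 23  ⟶  MIII  (L0)  txn=BusUpgr  M[L0]=30
step 8: P2: load  L1  ⟶  OISI  (L1)  txn=BusRd  M[L1]=77
step 9: P2: store L0 := 59  ⟶  IIMI  (L0)  txn=BusRdX+Flush  M[L0]=23
step 10: P2: load  L1  ⟶  OISI  (L1)  txn=∅  M[L1]=77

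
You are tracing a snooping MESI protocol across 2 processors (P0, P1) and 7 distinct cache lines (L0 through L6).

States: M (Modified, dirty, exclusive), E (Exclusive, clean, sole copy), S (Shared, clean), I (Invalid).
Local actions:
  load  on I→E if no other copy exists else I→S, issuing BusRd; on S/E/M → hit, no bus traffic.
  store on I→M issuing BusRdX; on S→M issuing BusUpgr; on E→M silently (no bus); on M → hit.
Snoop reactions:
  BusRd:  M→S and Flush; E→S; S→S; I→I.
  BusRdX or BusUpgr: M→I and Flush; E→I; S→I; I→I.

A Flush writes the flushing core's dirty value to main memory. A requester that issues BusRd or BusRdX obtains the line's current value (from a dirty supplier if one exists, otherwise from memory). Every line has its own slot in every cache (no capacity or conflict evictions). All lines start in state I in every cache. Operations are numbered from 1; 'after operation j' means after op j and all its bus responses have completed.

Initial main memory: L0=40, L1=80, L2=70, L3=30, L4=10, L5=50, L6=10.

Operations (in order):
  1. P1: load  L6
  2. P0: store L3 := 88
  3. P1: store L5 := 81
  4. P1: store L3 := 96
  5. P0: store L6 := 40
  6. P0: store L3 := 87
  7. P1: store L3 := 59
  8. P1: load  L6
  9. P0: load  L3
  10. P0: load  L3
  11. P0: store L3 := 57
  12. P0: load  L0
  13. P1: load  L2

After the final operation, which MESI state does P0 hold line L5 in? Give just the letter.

[1] P1: load  L6 | P0:I, P1:E(10) | bus: BusRd
[2] P0: store L3 := 88 | P0:M(88), P1:I | bus: BusRdX
[3] P1: store L5 := 81 | P0:I, P1:M(81) | bus: BusRdX
[4] P1: store L3 := 96 | P0:I, P1:M(96) | bus: BusRdX,Flush
[5] P0: store L6 := 40 | P0:M(40), P1:I | bus: BusRdX
[6] P0: store L3 := 87 | P0:M(87), P1:I | bus: BusRdX,Flush
[7] P1: store L3 := 59 | P0:I, P1:M(59) | bus: BusRdX,Flush
[8] P1: load  L6 | P0:S(40), P1:S(40) | bus: BusRd,Flush
[9] P0: load  L3 | P0:S(59), P1:S(59) | bus: BusRd,Flush
[10] P0: load  L3 | P0:S(59), P1:S(59) | bus: none
[11] P0: store L3 := 57 | P0:M(57), P1:I | bus: BusUpgr
[12] P0: load  L0 | P0:E(40), P1:I | bus: BusRd
[13] P1: load  L2 | P0:I, P1:E(70) | bus: BusRd

state = I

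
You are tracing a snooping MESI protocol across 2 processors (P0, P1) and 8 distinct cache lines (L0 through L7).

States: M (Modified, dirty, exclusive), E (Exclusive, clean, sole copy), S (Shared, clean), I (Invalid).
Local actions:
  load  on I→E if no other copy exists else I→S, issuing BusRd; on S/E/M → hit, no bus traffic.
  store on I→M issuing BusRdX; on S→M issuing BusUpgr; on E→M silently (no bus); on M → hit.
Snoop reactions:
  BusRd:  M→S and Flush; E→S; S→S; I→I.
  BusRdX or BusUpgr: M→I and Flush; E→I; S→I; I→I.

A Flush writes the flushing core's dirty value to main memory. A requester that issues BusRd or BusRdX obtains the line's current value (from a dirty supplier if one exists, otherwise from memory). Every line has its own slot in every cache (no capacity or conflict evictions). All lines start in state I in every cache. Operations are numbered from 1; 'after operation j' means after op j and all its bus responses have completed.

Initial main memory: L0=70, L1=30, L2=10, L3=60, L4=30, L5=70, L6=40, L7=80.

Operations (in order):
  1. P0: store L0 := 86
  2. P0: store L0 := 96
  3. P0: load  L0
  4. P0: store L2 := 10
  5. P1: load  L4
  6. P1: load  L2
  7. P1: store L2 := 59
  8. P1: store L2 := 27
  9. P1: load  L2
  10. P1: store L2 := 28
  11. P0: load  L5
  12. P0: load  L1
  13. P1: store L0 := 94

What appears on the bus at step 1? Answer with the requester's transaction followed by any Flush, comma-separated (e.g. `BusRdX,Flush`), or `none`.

  op1 P0: store L0 := 86 → M/I on L0; bus BusRdX; mem=70
  op2 P0: store L0 := 96 → M/I on L0; bus (none); mem=70
  op3 P0: load  L0 → M/I on L0; bus (none); mem=70
  op4 P0: store L2 := 10 → M/I on L2; bus BusRdX; mem=10
  op5 P1: load  L4 → I/E on L4; bus BusRd; mem=30
  op6 P1: load  L2 → S/S on L2; bus BusRd Flush; mem=10
  op7 P1: store L2 := 59 → I/M on L2; bus BusUpgr; mem=10
  op8 P1: store L2 := 27 → I/M on L2; bus (none); mem=10
  op9 P1: load  L2 → I/M on L2; bus (none); mem=10
  op10 P1: store L2 := 28 → I/M on L2; bus (none); mem=10
  op11 P0: load  L5 → E/I on L5; bus BusRd; mem=70
  op12 P0: load  L1 → E/I on L1; bus BusRd; mem=30
  op13 P1: store L0 := 94 → I/M on L0; bus BusRdX Flush; mem=96

bus = BusRdX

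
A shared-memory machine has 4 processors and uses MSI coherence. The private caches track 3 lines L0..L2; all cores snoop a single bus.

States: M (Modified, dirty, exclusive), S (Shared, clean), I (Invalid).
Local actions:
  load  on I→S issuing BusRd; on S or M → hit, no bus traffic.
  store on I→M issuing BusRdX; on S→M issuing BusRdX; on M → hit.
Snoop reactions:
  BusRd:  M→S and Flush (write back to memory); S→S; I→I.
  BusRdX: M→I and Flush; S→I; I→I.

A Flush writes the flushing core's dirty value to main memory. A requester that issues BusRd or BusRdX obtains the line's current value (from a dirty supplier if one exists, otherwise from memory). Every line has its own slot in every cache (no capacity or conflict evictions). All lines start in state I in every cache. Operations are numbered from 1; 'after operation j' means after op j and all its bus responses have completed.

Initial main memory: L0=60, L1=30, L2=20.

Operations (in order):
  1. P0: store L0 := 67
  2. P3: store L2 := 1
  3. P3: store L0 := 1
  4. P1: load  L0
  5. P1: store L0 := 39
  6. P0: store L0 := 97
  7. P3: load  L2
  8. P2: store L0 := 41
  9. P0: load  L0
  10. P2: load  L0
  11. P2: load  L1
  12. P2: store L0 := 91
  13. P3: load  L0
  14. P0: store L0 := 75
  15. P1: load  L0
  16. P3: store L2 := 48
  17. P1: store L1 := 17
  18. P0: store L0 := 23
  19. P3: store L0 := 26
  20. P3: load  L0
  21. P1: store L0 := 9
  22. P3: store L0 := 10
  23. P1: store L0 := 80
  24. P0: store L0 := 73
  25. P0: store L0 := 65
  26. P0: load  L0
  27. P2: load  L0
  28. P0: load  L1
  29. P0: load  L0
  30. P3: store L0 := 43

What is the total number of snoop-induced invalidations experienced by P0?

1. P0: store L0 := 67  bus=[BusRdX]  L0: P0=M P1=I P2=I P3=I  mem[L0]=60
2. P3: store L2 := 1  bus=[BusRdX]  L2: P0=I P1=I P2=I P3=M  mem[L2]=20
3. P3: store L0 := 1  bus=[BusRdX,Flush]  L0: P0=I P1=I P2=I P3=M  mem[L0]=67
4. P1: load  L0  bus=[BusRd,Flush]  L0: P0=I P1=S P2=I P3=S  mem[L0]=1
5. P1: store L0 := 39  bus=[BusRdX]  L0: P0=I P1=M P2=I P3=I  mem[L0]=1
6. P0: store L0 := 97  bus=[BusRdX,Flush]  L0: P0=M P1=I P2=I P3=I  mem[L0]=39
7. P3: load  L2  bus=[-]  L2: P0=I P1=I P2=I P3=M  mem[L2]=20
8. P2: store L0 := 41  bus=[BusRdX,Flush]  L0: P0=I P1=I P2=M P3=I  mem[L0]=97
9. P0: load  L0  bus=[BusRd,Flush]  L0: P0=S P1=I P2=S P3=I  mem[L0]=41
10. P2: load  L0  bus=[-]  L0: P0=S P1=I P2=S P3=I  mem[L0]=41
11. P2: load  L1  bus=[BusRd]  L1: P0=I P1=I P2=S P3=I  mem[L1]=30
12. P2: store L0 := 91  bus=[BusRdX]  L0: P0=I P1=I P2=M P3=I  mem[L0]=41
13. P3: load  L0  bus=[BusRd,Flush]  L0: P0=I P1=I P2=S P3=S  mem[L0]=91
14. P0: store L0 := 75  bus=[BusRdX]  L0: P0=M P1=I P2=I P3=I  mem[L0]=91
15. P1: load  L0  bus=[BusRd,Flush]  L0: P0=S P1=S P2=I P3=I  mem[L0]=75
16. P3: store L2 := 48  bus=[-]  L2: P0=I P1=I P2=I P3=M  mem[L2]=20
17. P1: store L1 := 17  bus=[BusRdX]  L1: P0=I P1=M P2=I P3=I  mem[L1]=30
18. P0: store L0 := 23  bus=[BusRdX]  L0: P0=M P1=I P2=I P3=I  mem[L0]=75
19. P3: store L0 := 26  bus=[BusRdX,Flush]  L0: P0=I P1=I P2=I P3=M  mem[L0]=23
20. P3: load  L0  bus=[-]  L0: P0=I P1=I P2=I P3=M  mem[L0]=23
21. P1: store L0 := 9  bus=[BusRdX,Flush]  L0: P0=I P1=M P2=I P3=I  mem[L0]=26
22. P3: store L0 := 10  bus=[BusRdX,Flush]  L0: P0=I P1=I P2=I P3=M  mem[L0]=9
23. P1: store L0 := 80  bus=[BusRdX,Flush]  L0: P0=I P1=M P2=I P3=I  mem[L0]=10
24. P0: store L0 := 73  bus=[BusRdX,Flush]  L0: P0=M P1=I P2=I P3=I  mem[L0]=80
25. P0: store L0 := 65  bus=[-]  L0: P0=M P1=I P2=I P3=I  mem[L0]=80
26. P0: load  L0  bus=[-]  L0: P0=M P1=I P2=I P3=I  mem[L0]=80
27. P2: load  L0  bus=[BusRd,Flush]  L0: P0=S P1=I P2=S P3=I  mem[L0]=65
28. P0: load  L1  bus=[BusRd,Flush]  L1: P0=S P1=S P2=I P3=I  mem[L1]=17
29. P0: load  L0  bus=[-]  L0: P0=S P1=I P2=S P3=I  mem[L0]=65
30. P3: store L0 := 43  bus=[BusRdX]  L0: P0=I P1=I P2=I P3=M  mem[L0]=65

invalidations = 5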